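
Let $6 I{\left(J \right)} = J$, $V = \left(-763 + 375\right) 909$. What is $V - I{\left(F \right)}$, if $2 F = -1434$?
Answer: $- \frac{705145}{2} \approx -3.5257 \cdot 10^{5}$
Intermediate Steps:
$F = -717$ ($F = \frac{1}{2} \left(-1434\right) = -717$)
$V = -352692$ ($V = \left(-388\right) 909 = -352692$)
$I{\left(J \right)} = \frac{J}{6}$
$V - I{\left(F \right)} = -352692 - \frac{1}{6} \left(-717\right) = -352692 - - \frac{239}{2} = -352692 + \frac{239}{2} = - \frac{705145}{2}$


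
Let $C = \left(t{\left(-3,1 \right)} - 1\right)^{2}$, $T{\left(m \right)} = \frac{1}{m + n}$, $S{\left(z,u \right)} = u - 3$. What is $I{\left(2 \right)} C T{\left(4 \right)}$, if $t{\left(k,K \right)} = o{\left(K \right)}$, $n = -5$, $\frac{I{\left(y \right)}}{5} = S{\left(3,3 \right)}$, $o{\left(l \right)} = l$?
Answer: $0$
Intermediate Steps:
$S{\left(z,u \right)} = -3 + u$ ($S{\left(z,u \right)} = u - 3 = -3 + u$)
$I{\left(y \right)} = 0$ ($I{\left(y \right)} = 5 \left(-3 + 3\right) = 5 \cdot 0 = 0$)
$t{\left(k,K \right)} = K$
$T{\left(m \right)} = \frac{1}{-5 + m}$ ($T{\left(m \right)} = \frac{1}{m - 5} = \frac{1}{-5 + m}$)
$C = 0$ ($C = \left(1 - 1\right)^{2} = 0^{2} = 0$)
$I{\left(2 \right)} C T{\left(4 \right)} = \frac{0 \cdot 0}{-5 + 4} = \frac{0}{-1} = 0 \left(-1\right) = 0$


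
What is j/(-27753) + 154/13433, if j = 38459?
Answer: -73192255/53258007 ≈ -1.3743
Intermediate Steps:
j/(-27753) + 154/13433 = 38459/(-27753) + 154/13433 = 38459*(-1/27753) + 154*(1/13433) = -38459/27753 + 22/1919 = -73192255/53258007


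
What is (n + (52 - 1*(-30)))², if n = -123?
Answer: 1681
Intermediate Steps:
(n + (52 - 1*(-30)))² = (-123 + (52 - 1*(-30)))² = (-123 + (52 + 30))² = (-123 + 82)² = (-41)² = 1681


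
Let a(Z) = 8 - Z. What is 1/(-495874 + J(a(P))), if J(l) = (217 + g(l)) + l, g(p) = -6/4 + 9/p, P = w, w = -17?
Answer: -50/24781657 ≈ -2.0176e-6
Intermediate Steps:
P = -17
g(p) = -3/2 + 9/p (g(p) = -6*1/4 + 9/p = -3/2 + 9/p)
J(l) = 431/2 + l + 9/l (J(l) = (217 + (-3/2 + 9/l)) + l = (431/2 + 9/l) + l = 431/2 + l + 9/l)
1/(-495874 + J(a(P))) = 1/(-495874 + (431/2 + (8 - 1*(-17)) + 9/(8 - 1*(-17)))) = 1/(-495874 + (431/2 + (8 + 17) + 9/(8 + 17))) = 1/(-495874 + (431/2 + 25 + 9/25)) = 1/(-495874 + 12043/50) = 1/(-24781657/50) = -50/24781657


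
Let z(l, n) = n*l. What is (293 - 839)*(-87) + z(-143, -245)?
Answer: 82537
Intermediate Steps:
z(l, n) = l*n
(293 - 839)*(-87) + z(-143, -245) = (293 - 839)*(-87) - 143*(-245) = -546*(-87) + 35035 = 47502 + 35035 = 82537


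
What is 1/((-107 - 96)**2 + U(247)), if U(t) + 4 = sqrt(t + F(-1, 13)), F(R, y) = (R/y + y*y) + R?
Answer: 178555/7357356977 - sqrt(70122)/22072070931 ≈ 2.4257e-5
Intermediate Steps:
F(R, y) = R + y**2 + R/y (F(R, y) = (R/y + y**2) + R = (y**2 + R/y) + R = R + y**2 + R/y)
U(t) = -4 + sqrt(2183/13 + t) (U(t) = -4 + sqrt(t + (-1 + 13**2 - 1/13)) = -4 + sqrt(t + (-1 + 169 - 1*1/13)) = -4 + sqrt(t + (-1 + 169 - 1/13)) = -4 + sqrt(t + 2183/13) = -4 + sqrt(2183/13 + t))
1/((-107 - 96)**2 + U(247)) = 1/((-107 - 96)**2 + (-4 + sqrt(28379 + 169*247)/13)) = 1/((-203)**2 + (-4 + sqrt(28379 + 41743)/13)) = 1/(41209 + (-4 + sqrt(70122)/13)) = 1/(41205 + sqrt(70122)/13)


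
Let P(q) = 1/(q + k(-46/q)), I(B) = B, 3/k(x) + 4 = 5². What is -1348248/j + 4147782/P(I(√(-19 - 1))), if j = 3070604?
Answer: 3184046640648/5373557 + 8295564*I*√5 ≈ 5.9254e+5 + 1.8549e+7*I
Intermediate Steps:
k(x) = ⅐ (k(x) = 3/(-4 + 5²) = 3/(-4 + 25) = 3/21 = 3*(1/21) = ⅐)
P(q) = 1/(⅐ + q) (P(q) = 1/(q + ⅐) = 1/(⅐ + q))
-1348248/j + 4147782/P(I(√(-19 - 1))) = -1348248/3070604 + 4147782/((7/(1 + 7*√(-19 - 1)))) = -1348248*1/3070604 + 4147782/((7/(1 + 7*√(-20)))) = -337062/767651 + 4147782/((7/(1 + 7*(2*I*√5)))) = -337062/767651 + 4147782/((7/(1 + 14*I*√5))) = -337062/767651 + 4147782*(⅐ + 2*I*√5) = -337062/767651 + (4147782/7 + 8295564*I*√5) = 3184046640648/5373557 + 8295564*I*√5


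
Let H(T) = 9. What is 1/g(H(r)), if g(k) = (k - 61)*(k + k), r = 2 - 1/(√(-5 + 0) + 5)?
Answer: -1/936 ≈ -0.0010684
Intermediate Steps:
r = 2 - 1/(5 + I*√5) (r = 2 - 1/(√(-5) + 5) = 2 - 1/(I*√5 + 5) = 2 - 1/(5 + I*√5) ≈ 1.8333 + 0.074536*I)
g(k) = 2*k*(-61 + k) (g(k) = (-61 + k)*(2*k) = 2*k*(-61 + k))
1/g(H(r)) = 1/(2*9*(-61 + 9)) = 1/(2*9*(-52)) = 1/(-936) = -1/936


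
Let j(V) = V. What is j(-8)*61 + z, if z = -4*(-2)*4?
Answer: -456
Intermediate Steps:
z = 32 (z = 8*4 = 32)
j(-8)*61 + z = -8*61 + 32 = -488 + 32 = -456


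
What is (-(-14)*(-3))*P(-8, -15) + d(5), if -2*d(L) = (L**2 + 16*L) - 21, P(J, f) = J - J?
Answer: -42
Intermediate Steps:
P(J, f) = 0
d(L) = 21/2 - 8*L - L**2/2 (d(L) = -((L**2 + 16*L) - 21)/2 = -(-21 + L**2 + 16*L)/2 = 21/2 - 8*L - L**2/2)
(-(-14)*(-3))*P(-8, -15) + d(5) = -(-14)*(-3)*0 + (21/2 - 8*5 - 1/2*5**2) = -14*3*0 + (21/2 - 40 - 1/2*25) = -42*0 + (21/2 - 40 - 25/2) = 0 - 42 = -42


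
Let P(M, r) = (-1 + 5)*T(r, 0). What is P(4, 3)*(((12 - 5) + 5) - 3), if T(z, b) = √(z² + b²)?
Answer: 108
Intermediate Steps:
T(z, b) = √(b² + z²)
P(M, r) = 4*√(r²) (P(M, r) = (-1 + 5)*√(0² + r²) = 4*√(0 + r²) = 4*√(r²))
P(4, 3)*(((12 - 5) + 5) - 3) = (4*√(3²))*(((12 - 5) + 5) - 3) = (4*√9)*((7 + 5) - 3) = (4*3)*(12 - 3) = 12*9 = 108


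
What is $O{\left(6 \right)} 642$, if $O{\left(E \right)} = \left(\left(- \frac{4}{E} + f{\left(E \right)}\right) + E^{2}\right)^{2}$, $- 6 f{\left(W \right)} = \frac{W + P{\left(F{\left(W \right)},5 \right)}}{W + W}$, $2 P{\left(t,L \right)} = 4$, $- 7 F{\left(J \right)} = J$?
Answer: $\frac{21504646}{27} \approx 7.9647 \cdot 10^{5}$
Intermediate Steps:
$F{\left(J \right)} = - \frac{J}{7}$
$P{\left(t,L \right)} = 2$ ($P{\left(t,L \right)} = \frac{1}{2} \cdot 4 = 2$)
$f{\left(W \right)} = - \frac{2 + W}{12 W}$ ($f{\left(W \right)} = - \frac{\left(W + 2\right) \frac{1}{W + W}}{6} = - \frac{\left(2 + W\right) \frac{1}{2 W}}{6} = - \frac{\frac{1}{2} \frac{1}{W} \left(2 + W\right)}{6} = - \frac{2 + W}{12 W}$)
$O{\left(E \right)} = \left(E^{2} - \frac{4}{E} + \frac{-2 - E}{12 E}\right)^{2}$ ($O{\left(E \right)} = \left(\left(- \frac{4}{E} + \frac{-2 - E}{12 E}\right) + E^{2}\right)^{2} = \left(E^{2} - \frac{4}{E} + \frac{-2 - E}{12 E}\right)^{2}$)
$O{\left(6 \right)} 642 = \frac{\left(50 + 6 - 12 \cdot 6^{3}\right)^{2}}{144 \cdot 36} \cdot 642 = \frac{1}{144} \cdot \frac{1}{36} \left(50 + 6 - 2592\right)^{2} \cdot 642 = \frac{1}{144} \cdot \frac{1}{36} \left(-2536\right)^{2} \cdot 642 = \frac{1}{144} \cdot \frac{1}{36} \cdot 6431296 \cdot 642 = \frac{100489}{81} \cdot 642 = \frac{21504646}{27}$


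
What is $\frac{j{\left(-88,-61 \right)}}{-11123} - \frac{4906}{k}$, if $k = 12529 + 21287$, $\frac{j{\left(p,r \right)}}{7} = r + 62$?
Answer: $- \frac{3914725}{26866812} \approx -0.14571$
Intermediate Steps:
$j{\left(p,r \right)} = 434 + 7 r$ ($j{\left(p,r \right)} = 7 \left(r + 62\right) = 7 \left(62 + r\right) = 434 + 7 r$)
$k = 33816$
$\frac{j{\left(-88,-61 \right)}}{-11123} - \frac{4906}{k} = \frac{434 + 7 \left(-61\right)}{-11123} - \frac{4906}{33816} = \left(434 - 427\right) \left(- \frac{1}{11123}\right) - \frac{2453}{16908} = 7 \left(- \frac{1}{11123}\right) - \frac{2453}{16908} = - \frac{1}{1589} - \frac{2453}{16908} = - \frac{3914725}{26866812}$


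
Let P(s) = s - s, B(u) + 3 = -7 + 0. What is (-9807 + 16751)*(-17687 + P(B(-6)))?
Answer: -122818528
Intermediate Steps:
B(u) = -10 (B(u) = -3 + (-7 + 0) = -3 - 7 = -10)
P(s) = 0
(-9807 + 16751)*(-17687 + P(B(-6))) = (-9807 + 16751)*(-17687 + 0) = 6944*(-17687) = -122818528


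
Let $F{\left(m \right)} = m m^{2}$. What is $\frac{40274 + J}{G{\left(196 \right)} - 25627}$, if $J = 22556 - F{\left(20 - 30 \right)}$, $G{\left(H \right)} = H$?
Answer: $- \frac{63830}{25431} \approx -2.5099$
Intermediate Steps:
$F{\left(m \right)} = m^{3}$
$J = 23556$ ($J = 22556 - \left(20 - 30\right)^{3} = 22556 - \left(-10\right)^{3} = 22556 - -1000 = 22556 + 1000 = 23556$)
$\frac{40274 + J}{G{\left(196 \right)} - 25627} = \frac{40274 + 23556}{196 - 25627} = \frac{63830}{-25431} = 63830 \left(- \frac{1}{25431}\right) = - \frac{63830}{25431}$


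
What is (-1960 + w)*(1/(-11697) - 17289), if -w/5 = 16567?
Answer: 5716014952010/3899 ≈ 1.4660e+9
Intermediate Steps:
w = -82835 (w = -5*16567 = -82835)
(-1960 + w)*(1/(-11697) - 17289) = (-1960 - 82835)*(1/(-11697) - 17289) = -84795*(-1/11697 - 17289) = -84795*(-202229434/11697) = 5716014952010/3899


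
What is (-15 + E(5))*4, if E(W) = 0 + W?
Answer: -40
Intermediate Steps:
E(W) = W
(-15 + E(5))*4 = (-15 + 5)*4 = -10*4 = -40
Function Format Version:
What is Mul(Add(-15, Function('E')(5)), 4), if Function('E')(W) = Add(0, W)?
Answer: -40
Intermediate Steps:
Function('E')(W) = W
Mul(Add(-15, Function('E')(5)), 4) = Mul(Add(-15, 5), 4) = Mul(-10, 4) = -40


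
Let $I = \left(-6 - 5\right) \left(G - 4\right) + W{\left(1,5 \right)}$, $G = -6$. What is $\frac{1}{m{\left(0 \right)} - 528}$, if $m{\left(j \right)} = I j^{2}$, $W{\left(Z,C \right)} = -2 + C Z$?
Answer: $- \frac{1}{528} \approx -0.0018939$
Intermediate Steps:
$I = 113$ ($I = \left(-6 - 5\right) \left(-6 - 4\right) + \left(-2 + 5 \cdot 1\right) = \left(-11\right) \left(-10\right) + \left(-2 + 5\right) = 110 + 3 = 113$)
$m{\left(j \right)} = 113 j^{2}$
$\frac{1}{m{\left(0 \right)} - 528} = \frac{1}{113 \cdot 0^{2} - 528} = \frac{1}{113 \cdot 0 - 528} = \frac{1}{0 - 528} = \frac{1}{-528} = - \frac{1}{528}$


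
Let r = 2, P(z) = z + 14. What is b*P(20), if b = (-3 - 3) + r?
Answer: -136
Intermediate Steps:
P(z) = 14 + z
b = -4 (b = (-3 - 3) + 2 = -6 + 2 = -4)
b*P(20) = -4*(14 + 20) = -4*34 = -136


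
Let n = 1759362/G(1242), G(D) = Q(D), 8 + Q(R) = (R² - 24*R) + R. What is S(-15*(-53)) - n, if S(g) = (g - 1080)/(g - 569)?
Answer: -414551481/171080870 ≈ -2.4231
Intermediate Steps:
S(g) = (-1080 + g)/(-569 + g)
Q(R) = -8 + R² - 23*R (Q(R) = -8 + ((R² - 24*R) + R) = -8 + (R² - 23*R) = -8 + R² - 23*R)
G(D) = -8 + D² - 23*D
n = 879681/756995 (n = 1759362/(-8 + 1242² - 23*1242) = 1759362/(-8 + 1542564 - 28566) = 1759362/1513990 = 1759362*(1/1513990) = 879681/756995 ≈ 1.1621)
S(-15*(-53)) - n = (-1080 - 15*(-53))/(-569 - 15*(-53)) - 1*879681/756995 = (-1080 + 795)/(-569 + 795) - 879681/756995 = -285/226 - 879681/756995 = -414551481/171080870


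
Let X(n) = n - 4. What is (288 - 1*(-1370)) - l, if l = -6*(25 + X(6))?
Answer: 1820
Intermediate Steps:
X(n) = -4 + n
l = -162 (l = -6*(25 + (-4 + 6)) = -6*(25 + 2) = -6*27 = -162)
(288 - 1*(-1370)) - l = (288 - 1*(-1370)) - 1*(-162) = (288 + 1370) + 162 = 1658 + 162 = 1820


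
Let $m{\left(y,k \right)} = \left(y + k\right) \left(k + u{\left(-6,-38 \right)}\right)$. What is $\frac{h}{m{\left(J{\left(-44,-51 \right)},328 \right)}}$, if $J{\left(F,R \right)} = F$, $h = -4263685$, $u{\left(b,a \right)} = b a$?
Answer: $- \frac{4263685}{157904} \approx -27.002$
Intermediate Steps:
$u{\left(b,a \right)} = a b$
$m{\left(y,k \right)} = \left(228 + k\right) \left(k + y\right)$ ($m{\left(y,k \right)} = \left(y + k\right) \left(k - -228\right) = \left(k + y\right) \left(k + 228\right) = \left(k + y\right) \left(228 + k\right) = \left(228 + k\right) \left(k + y\right)$)
$\frac{h}{m{\left(J{\left(-44,-51 \right)},328 \right)}} = - \frac{4263685}{328^{2} + 228 \cdot 328 + 228 \left(-44\right) + 328 \left(-44\right)} = - \frac{4263685}{107584 + 74784 - 10032 - 14432} = - \frac{4263685}{157904}$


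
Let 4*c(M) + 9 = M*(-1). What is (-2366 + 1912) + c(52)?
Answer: -1877/4 ≈ -469.25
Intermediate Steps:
c(M) = -9/4 - M/4 (c(M) = -9/4 + (M*(-1))/4 = -9/4 + (-M)/4 = -9/4 - M/4)
(-2366 + 1912) + c(52) = (-2366 + 1912) + (-9/4 - ¼*52) = -454 + (-9/4 - 13) = -454 - 61/4 = -1877/4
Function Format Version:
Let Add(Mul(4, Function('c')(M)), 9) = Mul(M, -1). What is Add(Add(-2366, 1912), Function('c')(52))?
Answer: Rational(-1877, 4) ≈ -469.25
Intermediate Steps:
Function('c')(M) = Add(Rational(-9, 4), Mul(Rational(-1, 4), M)) (Function('c')(M) = Add(Rational(-9, 4), Mul(Rational(1, 4), Mul(M, -1))) = Add(Rational(-9, 4), Mul(Rational(1, 4), Mul(-1, M))) = Add(Rational(-9, 4), Mul(Rational(-1, 4), M)))
Add(Add(-2366, 1912), Function('c')(52)) = Add(Add(-2366, 1912), Add(Rational(-9, 4), Mul(Rational(-1, 4), 52))) = Add(-454, Add(Rational(-9, 4), -13)) = Add(-454, Rational(-61, 4)) = Rational(-1877, 4)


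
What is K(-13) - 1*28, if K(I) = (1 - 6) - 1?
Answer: -34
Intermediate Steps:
K(I) = -6 (K(I) = -5 - 1 = -6)
K(-13) - 1*28 = -6 - 1*28 = -6 - 28 = -34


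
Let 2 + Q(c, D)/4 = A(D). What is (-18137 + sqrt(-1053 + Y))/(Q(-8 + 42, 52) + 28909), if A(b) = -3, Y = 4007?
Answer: -2591/4127 + sqrt(2954)/28889 ≈ -0.62594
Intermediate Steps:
Q(c, D) = -20 (Q(c, D) = -8 + 4*(-3) = -8 - 12 = -20)
(-18137 + sqrt(-1053 + Y))/(Q(-8 + 42, 52) + 28909) = (-18137 + sqrt(-1053 + 4007))/(-20 + 28909) = (-18137 + sqrt(2954))/28889 = (-18137 + sqrt(2954))*(1/28889) = -2591/4127 + sqrt(2954)/28889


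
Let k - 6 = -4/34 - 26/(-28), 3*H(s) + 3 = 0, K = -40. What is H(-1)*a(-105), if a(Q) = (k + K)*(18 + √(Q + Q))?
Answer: 71091/119 + 7899*I*√210/238 ≈ 597.4 + 480.96*I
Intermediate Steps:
H(s) = -1 (H(s) = -1 + (⅓)*0 = -1 + 0 = -1)
k = 1621/238 (k = 6 + (-4/34 - 26/(-28)) = 6 + (-4*1/34 - 26*(-1/28)) = 6 + (-2/17 + 13/14) = 6 + 193/238 = 1621/238 ≈ 6.8109)
a(Q) = -71091/119 - 7899*√2*√Q/238 (a(Q) = (1621/238 - 40)*(18 + √(Q + Q)) = -7899*(18 + √(2*Q))/238 = -7899*(18 + √2*√Q)/238 = -71091/119 - 7899*√2*√Q/238)
H(-1)*a(-105) = -(-71091/119 - 7899*√2*√(-105)/238) = -(-71091/119 - 7899*√2*I*√105/238) = -(-71091/119 - 7899*I*√210/238) = 71091/119 + 7899*I*√210/238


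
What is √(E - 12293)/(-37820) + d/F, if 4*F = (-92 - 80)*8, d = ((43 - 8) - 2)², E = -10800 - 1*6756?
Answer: -1089/344 - I*√29849/37820 ≈ -3.1657 - 0.0045682*I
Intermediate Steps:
E = -17556 (E = -10800 - 6756 = -17556)
d = 1089 (d = (35 - 2)² = 33² = 1089)
F = -344 (F = ((-92 - 80)*8)/4 = (-172*8)/4 = (¼)*(-1376) = -344)
√(E - 12293)/(-37820) + d/F = √(-17556 - 12293)/(-37820) + 1089/(-344) = √(-29849)*(-1/37820) + 1089*(-1/344) = (I*√29849)*(-1/37820) - 1089/344 = -I*√29849/37820 - 1089/344 = -1089/344 - I*√29849/37820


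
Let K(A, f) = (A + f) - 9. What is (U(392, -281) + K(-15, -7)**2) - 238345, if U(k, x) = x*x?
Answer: -158423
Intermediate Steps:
U(k, x) = x**2
K(A, f) = -9 + A + f
(U(392, -281) + K(-15, -7)**2) - 238345 = ((-281)**2 + (-9 - 15 - 7)**2) - 238345 = (78961 + (-31)**2) - 238345 = (78961 + 961) - 238345 = 79922 - 238345 = -158423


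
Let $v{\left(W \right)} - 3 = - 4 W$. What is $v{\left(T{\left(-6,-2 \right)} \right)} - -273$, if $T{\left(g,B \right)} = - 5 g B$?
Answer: $516$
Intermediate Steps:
$T{\left(g,B \right)} = - 5 B g$
$v{\left(W \right)} = 3 - 4 W$
$v{\left(T{\left(-6,-2 \right)} \right)} - -273 = \left(3 - 4 \left(\left(-5\right) \left(-2\right) \left(-6\right)\right)\right) - -273 = \left(3 - -240\right) + 273 = \left(3 + 240\right) + 273 = 243 + 273 = 516$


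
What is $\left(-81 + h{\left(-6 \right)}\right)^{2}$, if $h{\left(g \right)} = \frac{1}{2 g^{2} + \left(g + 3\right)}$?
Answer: $\frac{31225744}{4761} \approx 6558.7$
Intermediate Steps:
$h{\left(g \right)} = \frac{1}{3 + g + 2 g^{2}}$ ($h{\left(g \right)} = \frac{1}{2 g^{2} + \left(3 + g\right)} = \frac{1}{3 + g + 2 g^{2}}$)
$\left(-81 + h{\left(-6 \right)}\right)^{2} = \left(-81 + \frac{1}{3 - 6 + 2 \left(-6\right)^{2}}\right)^{2} = \left(-81 + \frac{1}{3 - 6 + 2 \cdot 36}\right)^{2} = \left(-81 + \frac{1}{3 - 6 + 72}\right)^{2} = \left(-81 + \frac{1}{69}\right)^{2} = \left(- \frac{5588}{69}\right)^{2} = \frac{31225744}{4761}$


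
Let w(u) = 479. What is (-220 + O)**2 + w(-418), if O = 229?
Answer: 560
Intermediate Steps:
(-220 + O)**2 + w(-418) = (-220 + 229)**2 + 479 = 9**2 + 479 = 81 + 479 = 560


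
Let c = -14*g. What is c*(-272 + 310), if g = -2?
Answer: 1064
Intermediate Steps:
c = 28 (c = -14*(-2) = 28)
c*(-272 + 310) = 28*(-272 + 310) = 28*38 = 1064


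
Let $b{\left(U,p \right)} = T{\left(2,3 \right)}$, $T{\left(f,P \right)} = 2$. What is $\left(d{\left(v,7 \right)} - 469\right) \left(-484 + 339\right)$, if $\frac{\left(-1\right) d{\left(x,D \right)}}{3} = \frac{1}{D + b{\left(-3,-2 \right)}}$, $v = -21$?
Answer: $\frac{204160}{3} \approx 68053.0$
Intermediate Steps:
$b{\left(U,p \right)} = 2$
$d{\left(x,D \right)} = - \frac{3}{2 + D}$ ($d{\left(x,D \right)} = - \frac{3}{D + 2} = - \frac{3}{2 + D}$)
$\left(d{\left(v,7 \right)} - 469\right) \left(-484 + 339\right) = \left(- \frac{3}{2 + 7} - 469\right) \left(-484 + 339\right) = \left(- \frac{3}{9} - 469\right) \left(-145\right) = \left(\left(-3\right) \frac{1}{9} - 469\right) \left(-145\right) = \left(- \frac{1}{3} - 469\right) \left(-145\right) = \left(- \frac{1408}{3}\right) \left(-145\right) = \frac{204160}{3}$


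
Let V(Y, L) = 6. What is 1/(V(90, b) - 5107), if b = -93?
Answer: -1/5101 ≈ -0.00019604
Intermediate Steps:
1/(V(90, b) - 5107) = 1/(6 - 5107) = 1/(-5101) = -1/5101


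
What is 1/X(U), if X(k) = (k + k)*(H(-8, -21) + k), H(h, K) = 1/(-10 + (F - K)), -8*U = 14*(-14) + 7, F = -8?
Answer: 32/36225 ≈ 0.00088337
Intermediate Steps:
U = 189/8 (U = -(14*(-14) + 7)/8 = -(-196 + 7)/8 = -1/8*(-189) = 189/8 ≈ 23.625)
H(h, K) = 1/(-18 - K) (H(h, K) = 1/(-10 + (-8 - K)) = 1/(-18 - K))
X(k) = 2*k*(1/3 + k) (X(k) = (k + k)*(-1/(18 - 21) + k) = (2*k)*(-1/(-3) + k) = (2*k)*(-1*(-1/3) + k) = (2*k)*(1/3 + k) = 2*k*(1/3 + k))
1/X(U) = 1/((2/3)*(189/8)*(1 + 3*(189/8))) = 1/((2/3)*(189/8)*(1 + 567/8)) = 1/((2/3)*(189/8)*(575/8)) = 1/(36225/32) = 32/36225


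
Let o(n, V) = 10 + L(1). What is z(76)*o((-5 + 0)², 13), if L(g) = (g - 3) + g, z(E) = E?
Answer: 684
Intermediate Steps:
L(g) = -3 + 2*g (L(g) = (-3 + g) + g = -3 + 2*g)
o(n, V) = 9 (o(n, V) = 10 + (-3 + 2*1) = 10 + (-3 + 2) = 10 - 1 = 9)
z(76)*o((-5 + 0)², 13) = 76*9 = 684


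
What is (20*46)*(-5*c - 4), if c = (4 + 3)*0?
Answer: -3680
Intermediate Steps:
c = 0 (c = 7*0 = 0)
(20*46)*(-5*c - 4) = (20*46)*(-5*0 - 4) = 920*(0 - 4) = 920*(-4) = -3680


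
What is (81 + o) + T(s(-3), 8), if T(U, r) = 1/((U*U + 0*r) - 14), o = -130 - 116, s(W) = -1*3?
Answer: -826/5 ≈ -165.20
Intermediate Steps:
s(W) = -3
o = -246
T(U, r) = 1/(-14 + U**2) (T(U, r) = 1/((U**2 + 0) - 14) = 1/(U**2 - 14) = 1/(-14 + U**2))
(81 + o) + T(s(-3), 8) = (81 - 246) + 1/(-14 + (-3)**2) = -165 + 1/(-14 + 9) = -165 + 1/(-5) = -165 - 1/5 = -826/5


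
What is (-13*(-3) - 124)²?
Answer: 7225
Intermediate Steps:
(-13*(-3) - 124)² = (39 - 124)² = (-85)² = 7225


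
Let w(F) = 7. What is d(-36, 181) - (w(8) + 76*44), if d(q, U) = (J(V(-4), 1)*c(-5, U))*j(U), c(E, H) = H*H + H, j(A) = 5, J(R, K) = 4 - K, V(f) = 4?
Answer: 490779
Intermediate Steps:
c(E, H) = H + H² (c(E, H) = H² + H = H + H²)
d(q, U) = 15*U*(1 + U) (d(q, U) = ((4 - 1*1)*(U*(1 + U)))*5 = ((4 - 1)*(U*(1 + U)))*5 = (3*(U*(1 + U)))*5 = (3*U*(1 + U))*5 = 15*U*(1 + U))
d(-36, 181) - (w(8) + 76*44) = 15*181*(1 + 181) - (7 + 76*44) = 15*181*182 - (7 + 3344) = 494130 - 1*3351 = 494130 - 3351 = 490779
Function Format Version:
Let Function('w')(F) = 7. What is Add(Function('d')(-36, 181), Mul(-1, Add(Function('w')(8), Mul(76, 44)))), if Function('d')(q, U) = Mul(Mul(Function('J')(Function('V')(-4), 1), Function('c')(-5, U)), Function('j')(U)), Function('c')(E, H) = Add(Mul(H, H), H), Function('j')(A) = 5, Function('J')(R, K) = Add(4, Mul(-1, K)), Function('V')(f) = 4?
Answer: 490779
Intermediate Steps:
Function('c')(E, H) = Add(H, Pow(H, 2)) (Function('c')(E, H) = Add(Pow(H, 2), H) = Add(H, Pow(H, 2)))
Function('d')(q, U) = Mul(15, U, Add(1, U)) (Function('d')(q, U) = Mul(Mul(Add(4, Mul(-1, 1)), Mul(U, Add(1, U))), 5) = Mul(Mul(Add(4, -1), Mul(U, Add(1, U))), 5) = Mul(Mul(3, Mul(U, Add(1, U))), 5) = Mul(Mul(3, U, Add(1, U)), 5) = Mul(15, U, Add(1, U)))
Add(Function('d')(-36, 181), Mul(-1, Add(Function('w')(8), Mul(76, 44)))) = Add(Mul(15, 181, Add(1, 181)), Mul(-1, Add(7, Mul(76, 44)))) = Add(Mul(15, 181, 182), Mul(-1, Add(7, 3344))) = Add(494130, Mul(-1, 3351)) = Add(494130, -3351) = 490779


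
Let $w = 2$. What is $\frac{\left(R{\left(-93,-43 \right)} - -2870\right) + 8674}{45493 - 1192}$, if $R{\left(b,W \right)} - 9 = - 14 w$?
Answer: $\frac{11525}{44301} \approx 0.26015$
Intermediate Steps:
$R{\left(b,W \right)} = -19$ ($R{\left(b,W \right)} = 9 - 28 = -19$)
$\frac{\left(R{\left(-93,-43 \right)} - -2870\right) + 8674}{45493 - 1192} = \frac{\left(-19 - -2870\right) + 8674}{45493 - 1192} = \frac{\left(-19 + 2870\right) + 8674}{44301} = \left(2851 + 8674\right) \frac{1}{44301} = 11525 \cdot \frac{1}{44301} = \frac{11525}{44301}$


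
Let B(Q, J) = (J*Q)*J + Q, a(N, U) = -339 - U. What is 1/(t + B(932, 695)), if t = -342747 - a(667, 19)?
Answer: 1/449837843 ≈ 2.2230e-9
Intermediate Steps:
B(Q, J) = Q + Q*J**2 (B(Q, J) = Q*J**2 + Q = Q + Q*J**2)
t = -342389 (t = -342747 - (-339 - 1*19) = -342747 - (-339 - 19) = -342747 - 1*(-358) = -342747 + 358 = -342389)
1/(t + B(932, 695)) = 1/(-342389 + 932*(1 + 695**2)) = 1/(-342389 + 932*(1 + 483025)) = 1/(-342389 + 932*483026) = 1/(-342389 + 450180232) = 1/449837843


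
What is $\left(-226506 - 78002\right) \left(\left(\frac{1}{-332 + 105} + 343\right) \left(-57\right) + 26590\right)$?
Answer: $- \frac{486576378280}{227} \approx -2.1435 \cdot 10^{9}$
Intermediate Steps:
$\left(-226506 - 78002\right) \left(\left(\frac{1}{-332 + 105} + 343\right) \left(-57\right) + 26590\right) = - 304508 \left(\left(\frac{1}{-227} + 343\right) \left(-57\right) + 26590\right) = - 304508 \left(\left(- \frac{1}{227} + 343\right) \left(-57\right) + 26590\right) = - 304508 \left(\frac{77860}{227} \left(-57\right) + 26590\right) = - 304508 \left(- \frac{4438020}{227} + 26590\right) = \left(-304508\right) \frac{1597910}{227} = - \frac{486576378280}{227}$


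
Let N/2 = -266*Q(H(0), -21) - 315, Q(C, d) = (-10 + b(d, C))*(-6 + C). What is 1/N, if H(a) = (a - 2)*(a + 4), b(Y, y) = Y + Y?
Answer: -1/387926 ≈ -2.5778e-6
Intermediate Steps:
b(Y, y) = 2*Y
H(a) = (-2 + a)*(4 + a)
Q(C, d) = (-10 + 2*d)*(-6 + C)
N = -387926 (N = 2*(-266*(60 - 12*(-21) - 10*(-8 + 0² + 2*0) + 2*(-8 + 0² + 2*0)*(-21)) - 315) = 2*(-266*(60 + 252 - 10*(-8 + 0 + 0) + 2*(-8 + 0 + 0)*(-21)) - 315) = 2*(-266*(60 + 252 - 10*(-8) + 2*(-8)*(-21)) - 315) = 2*(-266*(60 + 252 + 80 + 336) - 315) = 2*(-266*728 - 315) = 2*(-193648 - 315) = 2*(-193963) = -387926)
1/N = 1/(-387926) = -1/387926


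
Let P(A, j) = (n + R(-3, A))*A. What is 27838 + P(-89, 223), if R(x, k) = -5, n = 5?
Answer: 27838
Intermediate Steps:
P(A, j) = 0 (P(A, j) = (5 - 5)*A = 0*A = 0)
27838 + P(-89, 223) = 27838 + 0 = 27838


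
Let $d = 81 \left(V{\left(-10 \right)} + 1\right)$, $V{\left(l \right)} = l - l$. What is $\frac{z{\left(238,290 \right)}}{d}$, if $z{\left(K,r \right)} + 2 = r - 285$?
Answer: $\frac{1}{27} \approx 0.037037$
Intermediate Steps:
$V{\left(l \right)} = 0$
$z{\left(K,r \right)} = -287 + r$ ($z{\left(K,r \right)} = -2 + \left(r - 285\right) = -2 + \left(-285 + r\right) = -287 + r$)
$d = 81$ ($d = 81 \left(0 + 1\right) = 81 \cdot 1 = 81$)
$\frac{z{\left(238,290 \right)}}{d} = \frac{-287 + 290}{81} = 3 \cdot \frac{1}{81} = \frac{1}{27}$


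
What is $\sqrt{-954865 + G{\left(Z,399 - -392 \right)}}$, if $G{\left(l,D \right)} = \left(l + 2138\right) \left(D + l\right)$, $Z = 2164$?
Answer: $\sqrt{11757545} \approx 3428.9$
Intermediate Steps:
$G{\left(l,D \right)} = \left(2138 + l\right) \left(D + l\right)$
$\sqrt{-954865 + G{\left(Z,399 - -392 \right)}} = \sqrt{-954865 + \left(2164^{2} + 2138 \left(399 - -392\right) + 2138 \cdot 2164 + \left(399 - -392\right) 2164\right)} = \sqrt{-954865 + \left(4682896 + 2138 \left(399 + 392\right) + 4626632 + \left(399 + 392\right) 2164\right)} = \sqrt{-954865 + \left(4682896 + 2138 \cdot 791 + 4626632 + 791 \cdot 2164\right)} = \sqrt{-954865 + \left(4682896 + 1691158 + 4626632 + 1711724\right)} = \sqrt{-954865 + 12712410} = \sqrt{11757545}$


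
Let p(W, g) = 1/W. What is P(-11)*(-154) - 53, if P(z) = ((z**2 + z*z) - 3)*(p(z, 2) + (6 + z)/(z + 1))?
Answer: -15110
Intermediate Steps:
P(z) = (-3 + 2*z**2)*(1/z + (6 + z)/(1 + z)) (P(z) = ((z**2 + z*z) - 3)*(1/z + (6 + z)/(z + 1)) = ((z**2 + z**2) - 3)*(1/z + (6 + z)/(1 + z)) = (2*z**2 - 3)*(1/z + (6 + z)/(1 + z)) = (-3 + 2*z**2)*(1/z + (6 + z)/(1 + z)))
P(-11)*(-154) - 53 = ((-3 - 11*(-21 - 1*(-11) + 2*(-11)**3 + 14*(-11)**2))/((-11)*(1 - 11)))*(-154) - 53 = -1/11*(-3 - 11*(-21 + 11 + 2*(-1331) + 14*121))/(-10)*(-154) - 53 = -1/11*(-1/10)*(-3 - 11*(-21 + 11 - 2662 + 1694))*(-154) - 53 = -1/11*(-1/10)*(-3 - 11*(-978))*(-154) - 53 = -1/11*(-1/10)*(-3 + 10758)*(-154) - 53 = -1/11*(-1/10)*10755*(-154) - 53 = (2151/22)*(-154) - 53 = -15057 - 53 = -15110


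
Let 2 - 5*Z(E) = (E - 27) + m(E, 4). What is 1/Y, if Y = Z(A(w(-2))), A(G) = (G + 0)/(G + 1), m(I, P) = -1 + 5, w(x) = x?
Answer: 5/23 ≈ 0.21739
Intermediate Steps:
m(I, P) = 4
A(G) = G/(1 + G)
Z(E) = 5 - E/5 (Z(E) = ⅖ - ((E - 27) + 4)/5 = ⅖ - ((-27 + E) + 4)/5 = ⅖ - (-23 + E)/5 = ⅖ + (23/5 - E/5) = 5 - E/5)
Y = 23/5 (Y = 5 - (-2)/(5*(1 - 2)) = 5 - (-2)/(5*(-1)) = 5 - (-2)*(-1)/5 = 5 - ⅕*2 = 5 - ⅖ = 23/5 ≈ 4.6000)
1/Y = 1/(23/5) = 5/23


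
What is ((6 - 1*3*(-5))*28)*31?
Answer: 18228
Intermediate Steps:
((6 - 1*3*(-5))*28)*31 = ((6 - 3*(-5))*28)*31 = ((6 + 15)*28)*31 = (21*28)*31 = 588*31 = 18228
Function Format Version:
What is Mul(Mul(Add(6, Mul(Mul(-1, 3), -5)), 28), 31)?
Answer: 18228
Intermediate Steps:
Mul(Mul(Add(6, Mul(Mul(-1, 3), -5)), 28), 31) = Mul(Mul(Add(6, Mul(-3, -5)), 28), 31) = Mul(Mul(Add(6, 15), 28), 31) = Mul(Mul(21, 28), 31) = Mul(588, 31) = 18228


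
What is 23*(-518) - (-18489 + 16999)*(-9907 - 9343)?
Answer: -28694414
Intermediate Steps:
23*(-518) - (-18489 + 16999)*(-9907 - 9343) = -11914 - (-1490)*(-19250) = -11914 - 1*28682500 = -11914 - 28682500 = -28694414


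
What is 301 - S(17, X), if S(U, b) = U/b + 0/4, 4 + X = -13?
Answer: 302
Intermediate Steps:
X = -17 (X = -4 - 13 = -17)
S(U, b) = U/b (S(U, b) = U/b + 0*(1/4) = U/b + 0 = U/b)
301 - S(17, X) = 301 - 17/(-17) = 301 - 17*(-1)/17 = 301 - 1*(-1) = 301 + 1 = 302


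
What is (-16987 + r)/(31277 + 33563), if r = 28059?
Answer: 1384/8105 ≈ 0.17076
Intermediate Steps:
(-16987 + r)/(31277 + 33563) = (-16987 + 28059)/(31277 + 33563) = 11072/64840 = 11072*(1/64840) = 1384/8105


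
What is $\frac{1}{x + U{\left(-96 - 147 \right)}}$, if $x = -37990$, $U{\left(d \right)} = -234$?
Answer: $- \frac{1}{38224} \approx -2.6162 \cdot 10^{-5}$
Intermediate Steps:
$\frac{1}{x + U{\left(-96 - 147 \right)}} = \frac{1}{-37990 - 234} = \frac{1}{-38224} = - \frac{1}{38224}$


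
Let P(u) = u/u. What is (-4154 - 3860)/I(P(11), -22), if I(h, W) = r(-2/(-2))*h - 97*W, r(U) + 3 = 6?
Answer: -8014/2137 ≈ -3.7501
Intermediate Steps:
P(u) = 1
r(U) = 3 (r(U) = -3 + 6 = 3)
I(h, W) = -97*W + 3*h (I(h, W) = 3*h - 97*W = -97*W + 3*h)
(-4154 - 3860)/I(P(11), -22) = (-4154 - 3860)/(-97*(-22) + 3*1) = -8014/(2134 + 3) = -8014/2137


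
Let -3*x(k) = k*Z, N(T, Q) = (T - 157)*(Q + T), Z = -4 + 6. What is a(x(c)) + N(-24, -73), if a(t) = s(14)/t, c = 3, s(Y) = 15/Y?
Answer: 491581/28 ≈ 17556.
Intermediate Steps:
Z = 2
N(T, Q) = (-157 + T)*(Q + T)
x(k) = -2*k/3 (x(k) = -k*2/3 = -2*k/3)
a(t) = 15/(14*t) (a(t) = (15/14)/t = (15*(1/14))/t = 15/(14*t))
a(x(c)) + N(-24, -73) = 15/(14*((-2/3*3))) + ((-24)**2 - 157*(-73) - 157*(-24) - 73*(-24)) = (15/14)/(-2) + (576 + 11461 + 3768 + 1752) = (15/14)*(-1/2) + 17557 = -15/28 + 17557 = 491581/28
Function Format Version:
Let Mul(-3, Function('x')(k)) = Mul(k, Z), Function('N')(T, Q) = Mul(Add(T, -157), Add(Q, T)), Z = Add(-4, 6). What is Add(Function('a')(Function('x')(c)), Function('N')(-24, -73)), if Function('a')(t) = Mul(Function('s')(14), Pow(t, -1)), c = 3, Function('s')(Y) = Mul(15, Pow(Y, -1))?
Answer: Rational(491581, 28) ≈ 17556.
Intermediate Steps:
Z = 2
Function('N')(T, Q) = Mul(Add(-157, T), Add(Q, T))
Function('x')(k) = Mul(Rational(-2, 3), k) (Function('x')(k) = Mul(Rational(-1, 3), Mul(k, 2)) = Mul(Rational(-1, 3), Mul(2, k)) = Mul(Rational(-2, 3), k))
Function('a')(t) = Mul(Rational(15, 14), Pow(t, -1)) (Function('a')(t) = Mul(Mul(15, Pow(14, -1)), Pow(t, -1)) = Mul(Mul(15, Rational(1, 14)), Pow(t, -1)) = Mul(Rational(15, 14), Pow(t, -1)))
Add(Function('a')(Function('x')(c)), Function('N')(-24, -73)) = Add(Mul(Rational(15, 14), Pow(Mul(Rational(-2, 3), 3), -1)), Add(Pow(-24, 2), Mul(-157, -73), Mul(-157, -24), Mul(-73, -24))) = Add(Mul(Rational(15, 14), Pow(-2, -1)), Add(576, 11461, 3768, 1752)) = Add(Mul(Rational(15, 14), Rational(-1, 2)), 17557) = Add(Rational(-15, 28), 17557) = Rational(491581, 28)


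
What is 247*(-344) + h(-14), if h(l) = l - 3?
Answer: -84985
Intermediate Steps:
h(l) = -3 + l
247*(-344) + h(-14) = 247*(-344) + (-3 - 14) = -84968 - 17 = -84985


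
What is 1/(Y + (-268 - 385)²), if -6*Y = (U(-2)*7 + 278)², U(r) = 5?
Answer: 6/2460485 ≈ 2.4385e-6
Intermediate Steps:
Y = -97969/6 (Y = -(5*7 + 278)²/6 = -(35 + 278)²/6 = -⅙*313² = -⅙*97969 = -97969/6 ≈ -16328.)
1/(Y + (-268 - 385)²) = 1/(-97969/6 + (-268 - 385)²) = 1/(-97969/6 + (-653)²) = 1/(-97969/6 + 426409) = 1/(2460485/6) = 6/2460485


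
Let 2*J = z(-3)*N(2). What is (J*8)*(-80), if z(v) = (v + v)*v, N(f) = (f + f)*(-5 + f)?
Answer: 69120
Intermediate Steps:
N(f) = 2*f*(-5 + f) (N(f) = (2*f)*(-5 + f) = 2*f*(-5 + f))
z(v) = 2*v² (z(v) = (2*v)*v = 2*v²)
J = -108 (J = ((2*(-3)²)*(2*2*(-5 + 2)))/2 = ((2*9)*(2*2*(-3)))/2 = (18*(-12))/2 = (½)*(-216) = -108)
(J*8)*(-80) = -108*8*(-80) = -864*(-80) = 69120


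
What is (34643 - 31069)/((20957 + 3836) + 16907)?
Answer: 1787/20850 ≈ 0.085707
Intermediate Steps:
(34643 - 31069)/((20957 + 3836) + 16907) = 3574/(24793 + 16907) = 3574/41700 = 3574*(1/41700) = 1787/20850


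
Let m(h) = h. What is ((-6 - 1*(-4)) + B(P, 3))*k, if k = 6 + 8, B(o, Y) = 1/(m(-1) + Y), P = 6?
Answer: -21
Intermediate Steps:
B(o, Y) = 1/(-1 + Y)
k = 14
((-6 - 1*(-4)) + B(P, 3))*k = ((-6 - 1*(-4)) + 1/(-1 + 3))*14 = ((-6 + 4) + 1/2)*14 = (-2 + ½)*14 = -3/2*14 = -21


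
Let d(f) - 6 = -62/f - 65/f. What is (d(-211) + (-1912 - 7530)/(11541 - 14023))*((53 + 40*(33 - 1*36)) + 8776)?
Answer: 23730666396/261851 ≈ 90627.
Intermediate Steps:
d(f) = 6 - 127/f (d(f) = 6 + (-62/f - 65/f) = 6 - 127/f)
(d(-211) + (-1912 - 7530)/(11541 - 14023))*((53 + 40*(33 - 1*36)) + 8776) = ((6 - 127/(-211)) + (-1912 - 7530)/(11541 - 14023))*((53 + 40*(33 - 1*36)) + 8776) = ((6 - 127*(-1/211)) - 9442/(-2482))*((53 + 40*(33 - 36)) + 8776) = ((6 + 127/211) - 9442*(-1/2482))*((53 + 40*(-3)) + 8776) = (1393/211 + 4721/1241)*((53 - 120) + 8776) = 2724844*(-67 + 8776)/261851 = (2724844/261851)*8709 = 23730666396/261851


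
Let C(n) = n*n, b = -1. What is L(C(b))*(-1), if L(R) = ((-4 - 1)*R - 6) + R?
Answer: 10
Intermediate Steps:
C(n) = n**2
L(R) = -6 - 4*R (L(R) = (-5*R - 6) + R = (-6 - 5*R) + R = -6 - 4*R)
L(C(b))*(-1) = (-6 - 4*(-1)**2)*(-1) = (-6 - 4*1)*(-1) = (-6 - 4)*(-1) = -10*(-1) = 10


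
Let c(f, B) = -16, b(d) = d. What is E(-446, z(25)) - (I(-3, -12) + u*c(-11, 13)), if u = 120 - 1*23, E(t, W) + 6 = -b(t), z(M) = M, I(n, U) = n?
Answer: 1995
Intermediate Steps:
E(t, W) = -6 - t
u = 97 (u = 120 - 23 = 97)
E(-446, z(25)) - (I(-3, -12) + u*c(-11, 13)) = (-6 - 1*(-446)) - (-3 + 97*(-16)) = (-6 + 446) - (-3 - 1552) = 440 - 1*(-1555) = 440 + 1555 = 1995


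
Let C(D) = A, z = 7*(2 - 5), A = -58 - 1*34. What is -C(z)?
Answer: 92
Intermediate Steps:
A = -92 (A = -58 - 34 = -92)
z = -21 (z = 7*(-3) = -21)
C(D) = -92
-C(z) = -1*(-92) = 92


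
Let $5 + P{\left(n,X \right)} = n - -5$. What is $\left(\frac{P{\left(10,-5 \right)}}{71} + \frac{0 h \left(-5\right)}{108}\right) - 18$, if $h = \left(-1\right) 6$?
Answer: $- \frac{1268}{71} \approx -17.859$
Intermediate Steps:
$P{\left(n,X \right)} = n$ ($P{\left(n,X \right)} = -5 + \left(n - -5\right) = -5 + \left(n + 5\right) = -5 + \left(5 + n\right) = n$)
$h = -6$
$\left(\frac{P{\left(10,-5 \right)}}{71} + \frac{0 h \left(-5\right)}{108}\right) - 18 = \left(\frac{10}{71} + \frac{0 \left(-6\right) \left(-5\right)}{108}\right) - 18 = \left(10 \cdot \frac{1}{71} + 0 \left(-5\right) \frac{1}{108}\right) - 18 = \left(\frac{10}{71} + 0 \cdot \frac{1}{108}\right) - 18 = \left(\frac{10}{71} + 0\right) - 18 = \frac{10}{71} - 18 = - \frac{1268}{71}$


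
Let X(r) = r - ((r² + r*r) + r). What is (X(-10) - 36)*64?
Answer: -15104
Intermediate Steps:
X(r) = -2*r² (X(r) = r - ((r² + r²) + r) = r - (2*r² + r) = r - (r + 2*r²) = r + (-r - 2*r²) = -2*r²)
(X(-10) - 36)*64 = (-2*(-10)² - 36)*64 = (-2*100 - 36)*64 = (-200 - 36)*64 = -236*64 = -15104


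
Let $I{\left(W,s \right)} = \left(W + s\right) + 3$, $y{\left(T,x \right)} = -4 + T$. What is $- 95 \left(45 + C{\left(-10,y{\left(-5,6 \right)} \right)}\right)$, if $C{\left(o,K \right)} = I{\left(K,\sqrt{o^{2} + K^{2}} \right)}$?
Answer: $-3705 - 95 \sqrt{181} \approx -4983.1$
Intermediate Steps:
$I{\left(W,s \right)} = 3 + W + s$
$C{\left(o,K \right)} = 3 + K + \sqrt{K^{2} + o^{2}}$ ($C{\left(o,K \right)} = 3 + K + \sqrt{o^{2} + K^{2}} = 3 + K + \sqrt{K^{2} + o^{2}}$)
$- 95 \left(45 + C{\left(-10,y{\left(-5,6 \right)} \right)}\right) = - 95 \left(45 + \left(3 - 9 + \sqrt{\left(-4 - 5\right)^{2} + \left(-10\right)^{2}}\right)\right) = - 95 \left(45 + \left(3 - 9 + \sqrt{\left(-9\right)^{2} + 100}\right)\right) = - 95 \left(45 + \left(3 - 9 + \sqrt{81 + 100}\right)\right) = - 95 \left(45 + \left(3 - 9 + \sqrt{181}\right)\right) = - 95 \left(45 - \left(6 - \sqrt{181}\right)\right) = - 95 \left(39 + \sqrt{181}\right) = -3705 - 95 \sqrt{181}$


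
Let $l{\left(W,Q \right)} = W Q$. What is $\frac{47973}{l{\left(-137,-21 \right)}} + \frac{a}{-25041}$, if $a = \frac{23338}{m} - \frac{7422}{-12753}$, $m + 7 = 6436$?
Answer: $\frac{1215947801281777}{72922625519289} \approx 16.674$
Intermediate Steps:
$m = 6429$ ($m = -7 + 6436 = 6429$)
$l{\left(W,Q \right)} = Q W$
$a = \frac{12790576}{3036631}$ ($a = \frac{23338}{6429} - \frac{7422}{-12753} = 23338 \cdot \frac{1}{6429} - - \frac{2474}{4251} = \frac{23338}{6429} + \frac{2474}{4251} = \frac{12790576}{3036631} \approx 4.2121$)
$\frac{47973}{l{\left(-137,-21 \right)}} + \frac{a}{-25041} = \frac{47973}{\left(-21\right) \left(-137\right)} + \frac{12790576}{3036631 \left(-25041\right)} = \frac{47973}{2877} + \frac{12790576}{3036631} \left(- \frac{1}{25041}\right) = 47973 \cdot \frac{1}{2877} - \frac{12790576}{76040276871} = \frac{15991}{959} - \frac{12790576}{76040276871} = \frac{1215947801281777}{72922625519289}$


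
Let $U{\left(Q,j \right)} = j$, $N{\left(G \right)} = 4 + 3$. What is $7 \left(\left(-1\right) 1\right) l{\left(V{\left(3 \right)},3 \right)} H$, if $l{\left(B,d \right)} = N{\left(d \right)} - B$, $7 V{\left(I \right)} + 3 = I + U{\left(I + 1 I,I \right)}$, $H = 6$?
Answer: $-276$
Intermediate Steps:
$N{\left(G \right)} = 7$
$V{\left(I \right)} = - \frac{3}{7} + \frac{2 I}{7}$ ($V{\left(I \right)} = - \frac{3}{7} + \frac{I + I}{7} = - \frac{3}{7} + \frac{2 I}{7}$)
$l{\left(B,d \right)} = 7 - B$
$7 \left(\left(-1\right) 1\right) l{\left(V{\left(3 \right)},3 \right)} H = 7 \left(\left(-1\right) 1\right) \left(7 - \left(- \frac{3}{7} + \frac{2}{7} \cdot 3\right)\right) 6 = 7 \left(-1\right) \left(7 - \left(- \frac{3}{7} + \frac{6}{7}\right)\right) 6 = - 7 \left(7 - \frac{3}{7}\right) 6 = - 7 \cdot \frac{46}{7} \cdot 6 = \left(-7\right) \frac{276}{7} = -276$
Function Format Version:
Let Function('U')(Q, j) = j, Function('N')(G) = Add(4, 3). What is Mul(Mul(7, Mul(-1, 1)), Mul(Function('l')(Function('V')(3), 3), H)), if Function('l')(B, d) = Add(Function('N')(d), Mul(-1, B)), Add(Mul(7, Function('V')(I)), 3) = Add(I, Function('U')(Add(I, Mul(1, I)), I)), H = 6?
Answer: -276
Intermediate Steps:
Function('N')(G) = 7
Function('V')(I) = Add(Rational(-3, 7), Mul(Rational(2, 7), I)) (Function('V')(I) = Add(Rational(-3, 7), Mul(Rational(1, 7), Add(I, I))) = Add(Rational(-3, 7), Mul(Rational(1, 7), Mul(2, I))) = Add(Rational(-3, 7), Mul(Rational(2, 7), I)))
Function('l')(B, d) = Add(7, Mul(-1, B))
Mul(Mul(7, Mul(-1, 1)), Mul(Function('l')(Function('V')(3), 3), H)) = Mul(Mul(7, Mul(-1, 1)), Mul(Add(7, Mul(-1, Add(Rational(-3, 7), Mul(Rational(2, 7), 3)))), 6)) = Mul(Mul(7, -1), Mul(Add(7, Mul(-1, Add(Rational(-3, 7), Rational(6, 7)))), 6)) = Mul(-7, Mul(Add(7, Mul(-1, Rational(3, 7))), 6)) = Mul(-7, Mul(Add(7, Rational(-3, 7)), 6)) = Mul(-7, Mul(Rational(46, 7), 6)) = Mul(-7, Rational(276, 7)) = -276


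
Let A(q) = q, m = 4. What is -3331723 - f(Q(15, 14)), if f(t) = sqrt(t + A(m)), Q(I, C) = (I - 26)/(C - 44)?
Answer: -3331723 - sqrt(3930)/30 ≈ -3.3317e+6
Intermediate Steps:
Q(I, C) = (-26 + I)/(-44 + C)
f(t) = sqrt(4 + t) (f(t) = sqrt(t + 4) = sqrt(4 + t))
-3331723 - f(Q(15, 14)) = -3331723 - sqrt(4 + (-26 + 15)/(-44 + 14)) = -3331723 - sqrt(4 - 11/(-30)) = -3331723 - sqrt(4 - 1/30*(-11)) = -3331723 - sqrt(4 + 11/30) = -3331723 - sqrt(131/30) = -3331723 - sqrt(3930)/30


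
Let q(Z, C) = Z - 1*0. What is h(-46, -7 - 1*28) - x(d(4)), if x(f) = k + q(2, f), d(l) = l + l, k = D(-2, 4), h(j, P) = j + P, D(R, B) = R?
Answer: -81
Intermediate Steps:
h(j, P) = P + j
q(Z, C) = Z (q(Z, C) = Z + 0 = Z)
k = -2
d(l) = 2*l
x(f) = 0 (x(f) = -2 + 2 = 0)
h(-46, -7 - 1*28) - x(d(4)) = ((-7 - 1*28) - 46) - 1*0 = ((-7 - 28) - 46) + 0 = (-35 - 46) + 0 = -81 + 0 = -81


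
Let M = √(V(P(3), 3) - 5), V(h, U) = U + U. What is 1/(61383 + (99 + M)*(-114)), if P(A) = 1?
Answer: 1/49983 ≈ 2.0007e-5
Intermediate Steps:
V(h, U) = 2*U
M = 1 (M = √(2*3 - 5) = √(6 - 5) = √1 = 1)
1/(61383 + (99 + M)*(-114)) = 1/(61383 + (99 + 1)*(-114)) = 1/(61383 + 100*(-114)) = 1/(61383 - 11400) = 1/49983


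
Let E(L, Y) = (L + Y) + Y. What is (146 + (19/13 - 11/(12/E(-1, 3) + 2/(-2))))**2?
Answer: 161391616/8281 ≈ 19489.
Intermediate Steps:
E(L, Y) = L + 2*Y
(146 + (19/13 - 11/(12/E(-1, 3) + 2/(-2))))**2 = (146 + (19/13 - 11/(12/(-1 + 2*3) + 2/(-2))))**2 = (146 + (19*(1/13) - 11/(12/(-1 + 6) + 2*(-1/2))))**2 = (146 + (19/13 - 11/(12/5 - 1)))**2 = (146 + (19/13 - 11/7/5))**2 = (146 + (19/13 - 11*5/7))**2 = (146 + (19/13 - 55/7))**2 = (146 - 582/91)**2 = (12704/91)**2 = 161391616/8281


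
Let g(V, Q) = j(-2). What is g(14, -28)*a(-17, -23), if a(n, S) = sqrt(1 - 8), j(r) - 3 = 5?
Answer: 8*I*sqrt(7) ≈ 21.166*I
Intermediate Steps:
j(r) = 8 (j(r) = 3 + 5 = 8)
g(V, Q) = 8
a(n, S) = I*sqrt(7) (a(n, S) = sqrt(-7) = I*sqrt(7))
g(14, -28)*a(-17, -23) = 8*(I*sqrt(7)) = 8*I*sqrt(7)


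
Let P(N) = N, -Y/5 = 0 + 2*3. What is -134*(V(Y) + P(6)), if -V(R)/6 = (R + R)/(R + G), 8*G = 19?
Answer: 208236/221 ≈ 942.24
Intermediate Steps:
G = 19/8 (G = (⅛)*19 = 19/8 ≈ 2.3750)
Y = -30 (Y = -5*(0 + 2*3) = -5*(0 + 6) = -5*6 = -30)
V(R) = -12*R/(19/8 + R) (V(R) = -6*(R + R)/(R + 19/8) = -6*2*R/(19/8 + R) = -12*R/(19/8 + R))
-134*(V(Y) + P(6)) = -134*(-96*(-30)/(19 + 8*(-30)) + 6) = -134*(-96*(-30)/(19 - 240) + 6) = -134*(-96*(-30)/(-221) + 6) = -134*(-96*(-30)*(-1/221) + 6) = -134*(-2880/221 + 6) = -134*(-1554/221) = 208236/221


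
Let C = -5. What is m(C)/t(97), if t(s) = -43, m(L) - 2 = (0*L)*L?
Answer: -2/43 ≈ -0.046512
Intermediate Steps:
m(L) = 2 (m(L) = 2 + (0*L)*L = 2 + 0*L = 2 + 0 = 2)
m(C)/t(97) = 2/(-43) = 2*(-1/43) = -2/43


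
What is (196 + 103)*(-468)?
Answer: -139932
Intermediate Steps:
(196 + 103)*(-468) = 299*(-468) = -139932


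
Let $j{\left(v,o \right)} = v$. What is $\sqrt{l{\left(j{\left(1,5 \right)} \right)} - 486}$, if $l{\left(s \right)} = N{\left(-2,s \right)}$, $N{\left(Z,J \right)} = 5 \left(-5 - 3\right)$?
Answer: $i \sqrt{526} \approx 22.935 i$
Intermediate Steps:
$N{\left(Z,J \right)} = -40$ ($N{\left(Z,J \right)} = 5 \left(-8\right) = -40$)
$l{\left(s \right)} = -40$
$\sqrt{l{\left(j{\left(1,5 \right)} \right)} - 486} = \sqrt{-40 - 486} = \sqrt{-526} = i \sqrt{526}$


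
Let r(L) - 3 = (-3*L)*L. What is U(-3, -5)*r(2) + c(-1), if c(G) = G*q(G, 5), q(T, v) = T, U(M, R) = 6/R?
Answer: 59/5 ≈ 11.800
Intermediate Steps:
c(G) = G² (c(G) = G*G = G²)
r(L) = 3 - 3*L² (r(L) = 3 + (-3*L)*L = 3 - 3*L²)
U(-3, -5)*r(2) + c(-1) = (6/(-5))*(3 - 3*2²) + (-1)² = (6*(-⅕))*(3 - 3*4) + 1 = -6*(3 - 12)/5 + 1 = -6/5*(-9) + 1 = 54/5 + 1 = 59/5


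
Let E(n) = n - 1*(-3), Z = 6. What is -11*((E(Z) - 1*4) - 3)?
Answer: -22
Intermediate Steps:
E(n) = 3 + n (E(n) = n + 3 = 3 + n)
-11*((E(Z) - 1*4) - 3) = -11*(((3 + 6) - 1*4) - 3) = -11*((9 - 4) - 3) = -11*(5 - 3) = -11*2 = -22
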